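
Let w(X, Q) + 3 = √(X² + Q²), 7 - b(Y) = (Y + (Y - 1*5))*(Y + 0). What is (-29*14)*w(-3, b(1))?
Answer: 1218 - 406*√109 ≈ -3020.8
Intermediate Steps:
b(Y) = 7 - Y*(-5 + 2*Y) (b(Y) = 7 - (Y + (Y - 1*5))*(Y + 0) = 7 - (Y + (Y - 5))*Y = 7 - (Y + (-5 + Y))*Y = 7 - (-5 + 2*Y)*Y = 7 - Y*(-5 + 2*Y))
w(X, Q) = -3 + √(Q² + X²) (w(X, Q) = -3 + √(X² + Q²) = -3 + √(Q² + X²))
(-29*14)*w(-3, b(1)) = (-29*14)*(-3 + √((7 - 2*1² + 5*1)² + (-3)²)) = -406*(-3 + √((7 - 2*1 + 5)² + 9)) = -406*(-3 + √((7 - 2 + 5)² + 9)) = -406*(-3 + √(10² + 9)) = -406*(-3 + √(100 + 9)) = -406*(-3 + √109) = 1218 - 406*√109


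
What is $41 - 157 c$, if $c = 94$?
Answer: $-14717$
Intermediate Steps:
$41 - 157 c = 41 - 14758 = -14717$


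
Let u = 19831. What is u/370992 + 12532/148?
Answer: 1163051683/13726704 ≈ 84.729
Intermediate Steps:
u/370992 + 12532/148 = 19831/370992 + 12532/148 = 19831*(1/370992) + 12532*(1/148) = 19831/370992 + 3133/37 = 1163051683/13726704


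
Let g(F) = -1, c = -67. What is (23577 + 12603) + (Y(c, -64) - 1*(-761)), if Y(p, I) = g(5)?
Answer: 36940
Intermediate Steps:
Y(p, I) = -1
(23577 + 12603) + (Y(c, -64) - 1*(-761)) = (23577 + 12603) + (-1 - 1*(-761)) = 36180 + (-1 + 761) = 36180 + 760 = 36940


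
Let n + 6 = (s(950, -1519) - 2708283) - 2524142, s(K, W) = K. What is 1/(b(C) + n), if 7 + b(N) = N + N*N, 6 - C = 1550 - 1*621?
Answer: -1/4380482 ≈ -2.2829e-7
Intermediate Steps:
C = -923 (C = 6 - (1550 - 1*621) = 6 - (1550 - 621) = 6 - 1*929 = 6 - 929 = -923)
n = -5231481 (n = -6 + ((950 - 2708283) - 2524142) = -6 + (-2707333 - 2524142) = -6 - 5231475 = -5231481)
b(N) = -7 + N + N**2 (b(N) = -7 + (N + N*N) = -7 + (N + N**2) = -7 + N + N**2)
1/(b(C) + n) = 1/((-7 - 923 + (-923)**2) - 5231481) = 1/((-7 - 923 + 851929) - 5231481) = 1/(850999 - 5231481) = 1/(-4380482) = -1/4380482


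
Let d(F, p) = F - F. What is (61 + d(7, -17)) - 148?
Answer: -87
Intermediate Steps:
d(F, p) = 0
(61 + d(7, -17)) - 148 = (61 + 0) - 148 = 61 - 148 = -87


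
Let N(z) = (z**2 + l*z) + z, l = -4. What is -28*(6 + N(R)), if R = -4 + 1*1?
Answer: -672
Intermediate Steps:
R = -3 (R = -4 + 1 = -3)
N(z) = z**2 - 3*z (N(z) = (z**2 - 4*z) + z = z**2 - 3*z)
-28*(6 + N(R)) = -28*(6 - 3*(-3 - 3)) = -28*(6 - 3*(-6)) = -28*(6 + 18) = -28*24 = -672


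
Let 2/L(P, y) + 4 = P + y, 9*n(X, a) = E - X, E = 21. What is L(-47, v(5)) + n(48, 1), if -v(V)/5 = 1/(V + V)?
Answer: -313/103 ≈ -3.0388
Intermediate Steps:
n(X, a) = 7/3 - X/9 (n(X, a) = (21 - X)/9 = 7/3 - X/9)
v(V) = -5/(2*V) (v(V) = -5/(V + V) = -5*1/(2*V) = -5/(2*V))
L(P, y) = 2/(-4 + P + y) (L(P, y) = 2/(-4 + (P + y)) = 2/(-4 + P + y))
L(-47, v(5)) + n(48, 1) = 2/(-4 - 47 - 5/2/5) + (7/3 - ⅑*48) = 2/(-4 - 47 - 5/2*⅕) + (7/3 - 16/3) = 2/(-4 - 47 - ½) - 3 = 2/(-103/2) - 3 = 2*(-2/103) - 3 = -4/103 - 3 = -313/103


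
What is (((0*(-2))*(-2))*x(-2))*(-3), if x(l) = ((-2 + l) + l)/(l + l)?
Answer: 0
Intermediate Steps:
x(l) = (-2 + 2*l)/(2*l) (x(l) = (-2 + 2*l)/((2*l)) = (-2 + 2*l)*(1/(2*l)) = (-2 + 2*l)/(2*l))
(((0*(-2))*(-2))*x(-2))*(-3) = (((0*(-2))*(-2))*((-1 - 2)/(-2)))*(-3) = ((0*(-2))*(-½*(-3)))*(-3) = (0*(3/2))*(-3) = 0*(-3) = 0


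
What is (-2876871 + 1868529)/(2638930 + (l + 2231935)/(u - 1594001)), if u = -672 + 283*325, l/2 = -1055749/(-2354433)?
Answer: -3567515770917872028/9336533730190780267 ≈ -0.38210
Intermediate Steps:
l = 2111498/2354433 (l = 2*(-1055749/(-2354433)) = 2*(-1055749*(-1/2354433)) = 2*(1055749/2354433) = 2111498/2354433 ≈ 0.89682)
u = 91303 (u = -672 + 91975 = 91303)
(-2876871 + 1868529)/(2638930 + (l + 2231935)/(u - 1594001)) = (-2876871 + 1868529)/(2638930 + (2111498/2354433 + 2231935)/(91303 - 1594001)) = -1008342/(2638930 + (5254943529353/2354433)/(-1502698)) = -1008342/(2638930 + (5254943529353/2354433)*(-1/1502698)) = -1008342/(2638930 - 5254943529353/3538001760234) = -1008342/9336533730190780267/3538001760234 = -1008342*3538001760234/9336533730190780267 = -3567515770917872028/9336533730190780267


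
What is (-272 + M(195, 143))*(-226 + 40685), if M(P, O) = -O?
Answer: -16790485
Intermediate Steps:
(-272 + M(195, 143))*(-226 + 40685) = (-272 - 1*143)*(-226 + 40685) = (-272 - 143)*40459 = -415*40459 = -16790485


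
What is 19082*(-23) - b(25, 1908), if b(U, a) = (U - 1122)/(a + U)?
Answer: -848365541/1933 ≈ -4.3889e+5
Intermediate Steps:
b(U, a) = (-1122 + U)/(U + a)
19082*(-23) - b(25, 1908) = 19082*(-23) - (-1122 + 25)/(25 + 1908) = -438886 - (-1097)/1933 = -438886 - 1*(-1097/1933) = -438886 + 1097/1933 = -848365541/1933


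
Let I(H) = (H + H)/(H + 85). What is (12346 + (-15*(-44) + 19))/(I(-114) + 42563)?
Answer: 75545/246911 ≈ 0.30596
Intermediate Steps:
I(H) = 2*H/(85 + H) (I(H) = (2*H)/(85 + H) = 2*H/(85 + H))
(12346 + (-15*(-44) + 19))/(I(-114) + 42563) = (12346 + (-15*(-44) + 19))/(2*(-114)/(85 - 114) + 42563) = (12346 + (660 + 19))/(2*(-114)/(-29) + 42563) = (12346 + 679)/(2*(-114)*(-1/29) + 42563) = 13025/(228/29 + 42563) = 13025/(1234555/29) = 13025*(29/1234555) = 75545/246911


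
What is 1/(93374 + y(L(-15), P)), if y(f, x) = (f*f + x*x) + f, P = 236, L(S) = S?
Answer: 1/149280 ≈ 6.6988e-6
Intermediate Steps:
y(f, x) = f + f**2 + x**2 (y(f, x) = (f**2 + x**2) + f = f + f**2 + x**2)
1/(93374 + y(L(-15), P)) = 1/(93374 + (-15 + (-15)**2 + 236**2)) = 1/(93374 + (-15 + 225 + 55696)) = 1/(93374 + 55906) = 1/149280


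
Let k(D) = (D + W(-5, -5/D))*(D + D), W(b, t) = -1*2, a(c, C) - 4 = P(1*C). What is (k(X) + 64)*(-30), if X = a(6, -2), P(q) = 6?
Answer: -6720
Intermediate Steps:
a(c, C) = 10 (a(c, C) = 4 + 6 = 10)
W(b, t) = -2
X = 10
k(D) = 2*D*(-2 + D) (k(D) = (D - 2)*(D + D) = (-2 + D)*(2*D) = 2*D*(-2 + D))
(k(X) + 64)*(-30) = (2*10*(-2 + 10) + 64)*(-30) = (2*10*8 + 64)*(-30) = (160 + 64)*(-30) = 224*(-30) = -6720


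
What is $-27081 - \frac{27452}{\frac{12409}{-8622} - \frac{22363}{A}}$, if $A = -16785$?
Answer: $\frac{394875905049}{1719031} \approx 2.2971 \cdot 10^{5}$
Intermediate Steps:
$-27081 - \frac{27452}{\frac{12409}{-8622} - \frac{22363}{A}} = -27081 - \frac{27452}{\frac{12409}{-8622} - \frac{22363}{-16785}} = -27081 - \frac{27452}{12409 \left(- \frac{1}{8622}\right) - - \frac{22363}{16785}} = -27081 - \frac{27452}{- \frac{12409}{8622} + \frac{22363}{16785}} = -27081 - \frac{27452}{- \frac{1719031}{16080030}} = -27081 - 27452 \left(- \frac{16080030}{1719031}\right) = -27081 - - \frac{441428983560}{1719031} = -27081 + \frac{441428983560}{1719031} = \frac{394875905049}{1719031}$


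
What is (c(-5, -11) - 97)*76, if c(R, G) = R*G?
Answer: -3192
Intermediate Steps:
c(R, G) = G*R
(c(-5, -11) - 97)*76 = (-11*(-5) - 97)*76 = (55 - 97)*76 = -42*76 = -3192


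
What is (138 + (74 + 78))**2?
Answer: 84100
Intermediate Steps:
(138 + (74 + 78))**2 = (138 + 152)**2 = 290**2 = 84100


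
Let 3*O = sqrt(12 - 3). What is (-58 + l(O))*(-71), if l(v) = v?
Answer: 4047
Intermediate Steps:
O = 1 (O = sqrt(12 - 3)/3 = sqrt(9)/3 = (1/3)*3 = 1)
(-58 + l(O))*(-71) = (-58 + 1)*(-71) = -57*(-71) = 4047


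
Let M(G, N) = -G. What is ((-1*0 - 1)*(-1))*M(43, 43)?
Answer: -43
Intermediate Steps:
((-1*0 - 1)*(-1))*M(43, 43) = ((-1*0 - 1)*(-1))*(-1*43) = ((0 - 1)*(-1))*(-43) = -1*(-1)*(-43) = 1*(-43) = -43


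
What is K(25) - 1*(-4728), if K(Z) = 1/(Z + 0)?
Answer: 118201/25 ≈ 4728.0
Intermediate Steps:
K(Z) = 1/Z
K(25) - 1*(-4728) = 1/25 - 1*(-4728) = 1/25 + 4728 = 118201/25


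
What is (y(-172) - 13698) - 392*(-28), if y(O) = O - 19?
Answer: -2913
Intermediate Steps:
y(O) = -19 + O
(y(-172) - 13698) - 392*(-28) = ((-19 - 172) - 13698) - 392*(-28) = (-191 - 13698) + 10976 = -13889 + 10976 = -2913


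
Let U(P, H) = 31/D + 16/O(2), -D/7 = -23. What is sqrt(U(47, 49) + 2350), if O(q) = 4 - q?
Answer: sqrt(61126709)/161 ≈ 48.561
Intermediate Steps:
D = 161 (D = -7*(-23) = 161)
U(P, H) = 1319/161 (U(P, H) = 31/161 + 16/(4 - 1*2) = 31*(1/161) + 16/(4 - 2) = 31/161 + 16/2 = 31/161 + 16*(1/2) = 31/161 + 8 = 1319/161)
sqrt(U(47, 49) + 2350) = sqrt(1319/161 + 2350) = sqrt(379669/161) = sqrt(61126709)/161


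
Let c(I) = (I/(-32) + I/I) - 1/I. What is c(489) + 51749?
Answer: 809544847/15648 ≈ 51735.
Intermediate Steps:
c(I) = 1 - 1/I - I/32 (c(I) = (I*(-1/32) + 1) - 1/I = (-I/32 + 1) - 1/I = (1 - I/32) - 1/I = 1 - 1/I - I/32)
c(489) + 51749 = (1 - 1/489 - 1/32*489) + 51749 = (1 - 1*1/489 - 489/32) + 51749 = (1 - 1/489 - 489/32) + 51749 = -223505/15648 + 51749 = 809544847/15648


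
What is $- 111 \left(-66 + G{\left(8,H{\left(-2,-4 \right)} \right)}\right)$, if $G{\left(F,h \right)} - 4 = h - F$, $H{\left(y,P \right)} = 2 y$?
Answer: $8214$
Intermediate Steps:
$G{\left(F,h \right)} = 4 + h - F$ ($G{\left(F,h \right)} = 4 - \left(F - h\right) = 4 + h - F$)
$- 111 \left(-66 + G{\left(8,H{\left(-2,-4 \right)} \right)}\right) = - 111 \left(-66 + \left(4 + 2 \left(-2\right) - 8\right)\right) = - 111 \left(-66 - 8\right) = \left(-111\right) \left(-74\right) = 8214$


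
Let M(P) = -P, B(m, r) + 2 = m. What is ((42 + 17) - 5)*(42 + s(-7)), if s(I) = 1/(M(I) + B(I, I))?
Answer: 2241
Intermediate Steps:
B(m, r) = -2 + m
s(I) = -½ (s(I) = 1/(-I + (-2 + I)) = 1/(-2) = -½)
((42 + 17) - 5)*(42 + s(-7)) = ((42 + 17) - 5)*(42 - ½) = (59 - 5)*(83/2) = 54*(83/2) = 2241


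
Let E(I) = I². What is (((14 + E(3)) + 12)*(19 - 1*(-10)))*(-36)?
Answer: -36540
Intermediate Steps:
(((14 + E(3)) + 12)*(19 - 1*(-10)))*(-36) = (((14 + 3²) + 12)*(19 - 1*(-10)))*(-36) = (((14 + 9) + 12)*(19 + 10))*(-36) = ((23 + 12)*29)*(-36) = (35*29)*(-36) = 1015*(-36) = -36540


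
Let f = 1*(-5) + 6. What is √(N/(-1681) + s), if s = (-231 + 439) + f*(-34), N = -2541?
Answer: √295035/41 ≈ 13.248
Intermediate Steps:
f = 1 (f = -5 + 6 = 1)
s = 174 (s = (-231 + 439) + 1*(-34) = 208 - 34 = 174)
√(N/(-1681) + s) = √(-2541/(-1681) + 174) = √(-2541*(-1/1681) + 174) = √(2541/1681 + 174) = √(295035/1681) = √295035/41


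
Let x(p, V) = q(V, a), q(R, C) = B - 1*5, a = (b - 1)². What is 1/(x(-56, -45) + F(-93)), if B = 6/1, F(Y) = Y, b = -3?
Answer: -1/92 ≈ -0.010870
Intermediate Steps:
a = 16 (a = (-3 - 1)² = (-4)² = 16)
B = 6 (B = 6*1 = 6)
q(R, C) = 1 (q(R, C) = 6 - 1*5 = 6 - 5 = 1)
x(p, V) = 1
1/(x(-56, -45) + F(-93)) = 1/(1 - 93) = 1/(-92) = -1/92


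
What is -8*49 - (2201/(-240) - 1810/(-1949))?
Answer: -179506571/467760 ≈ -383.76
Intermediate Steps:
-8*49 - (2201/(-240) - 1810/(-1949)) = -392 - (2201*(-1/240) - 1810*(-1/1949)) = -392 - (-2201/240 + 1810/1949) = -392 - 1*(-3855349/467760) = -392 + 3855349/467760 = -179506571/467760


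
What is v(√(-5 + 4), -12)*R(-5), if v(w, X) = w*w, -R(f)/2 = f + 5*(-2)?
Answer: -30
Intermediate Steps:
R(f) = 20 - 2*f (R(f) = -2*(f + 5*(-2)) = -2*(f - 10) = -2*(-10 + f) = 20 - 2*f)
v(w, X) = w²
v(√(-5 + 4), -12)*R(-5) = (√(-5 + 4))²*(20 - 2*(-5)) = (√(-1))²*(20 + 10) = I²*30 = -1*30 = -30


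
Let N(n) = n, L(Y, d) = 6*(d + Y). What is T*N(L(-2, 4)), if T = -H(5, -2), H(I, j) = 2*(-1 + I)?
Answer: -96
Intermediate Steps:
L(Y, d) = 6*Y + 6*d (L(Y, d) = 6*(Y + d) = 6*Y + 6*d)
H(I, j) = -2 + 2*I
T = -8 (T = -(-2 + 2*5) = -(-2 + 10) = -1*8 = -8)
T*N(L(-2, 4)) = -8*(6*(-2) + 6*4) = -8*(-12 + 24) = -8*12 = -96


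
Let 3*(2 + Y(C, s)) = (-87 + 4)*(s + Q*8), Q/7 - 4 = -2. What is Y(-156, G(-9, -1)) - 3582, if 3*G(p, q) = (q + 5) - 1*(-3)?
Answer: -60725/9 ≈ -6747.2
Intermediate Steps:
Q = 14 (Q = 28 + 7*(-2) = 28 - 14 = 14)
G(p, q) = 8/3 + q/3 (G(p, q) = ((q + 5) - 1*(-3))/3 = ((5 + q) + 3)/3 = (8 + q)/3 = 8/3 + q/3)
Y(C, s) = -9302/3 - 83*s/3 (Y(C, s) = -2 + ((-87 + 4)*(s + 14*8))/3 = -2 + (-83*(s + 112))/3 = -2 + (-83*(112 + s))/3 = -2 + (-9296 - 83*s)/3 = -2 + (-9296/3 - 83*s/3) = -9302/3 - 83*s/3)
Y(-156, G(-9, -1)) - 3582 = (-9302/3 - 83*(8/3 + (⅓)*(-1))/3) - 3582 = (-9302/3 - 83*(8/3 - ⅓)/3) - 3582 = (-9302/3 - 83/3*7/3) - 3582 = (-9302/3 - 581/9) - 3582 = -28487/9 - 3582 = -60725/9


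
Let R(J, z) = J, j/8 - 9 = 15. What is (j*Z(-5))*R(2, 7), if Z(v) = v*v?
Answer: 9600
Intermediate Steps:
j = 192 (j = 72 + 8*15 = 72 + 120 = 192)
Z(v) = v**2
(j*Z(-5))*R(2, 7) = (192*(-5)**2)*2 = (192*25)*2 = 4800*2 = 9600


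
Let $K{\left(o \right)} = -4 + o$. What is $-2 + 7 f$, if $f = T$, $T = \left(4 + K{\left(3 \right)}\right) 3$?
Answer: $61$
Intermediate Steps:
$T = 9$ ($T = \left(4 + \left(-4 + 3\right)\right) 3 = \left(4 - 1\right) 3 = 3 \cdot 3 = 9$)
$f = 9$
$-2 + 7 f = -2 + 7 \cdot 9 = -2 + 63 = 61$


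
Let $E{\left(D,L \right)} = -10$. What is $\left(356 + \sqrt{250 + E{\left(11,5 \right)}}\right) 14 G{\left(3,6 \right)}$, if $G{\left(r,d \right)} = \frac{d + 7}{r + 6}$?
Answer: $\frac{64792}{9} + \frac{728 \sqrt{15}}{9} \approx 7512.4$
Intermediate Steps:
$G{\left(r,d \right)} = \frac{7 + d}{6 + r}$
$\left(356 + \sqrt{250 + E{\left(11,5 \right)}}\right) 14 G{\left(3,6 \right)} = \left(356 + \sqrt{250 - 10}\right) 14 \frac{7 + 6}{6 + 3} = \left(356 + \sqrt{240}\right) 14 \cdot \frac{1}{9} \cdot 13 = \left(356 + 4 \sqrt{15}\right) 14 \cdot \frac{1}{9} \cdot 13 = \left(356 + 4 \sqrt{15}\right) 14 \cdot \frac{13}{9} = \left(356 + 4 \sqrt{15}\right) \frac{182}{9} = \frac{64792}{9} + \frac{728 \sqrt{15}}{9}$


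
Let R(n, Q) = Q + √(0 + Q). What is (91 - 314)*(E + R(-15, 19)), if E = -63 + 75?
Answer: -6913 - 223*√19 ≈ -7885.0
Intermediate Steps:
E = 12
R(n, Q) = Q + √Q
(91 - 314)*(E + R(-15, 19)) = (91 - 314)*(12 + (19 + √19)) = -223*(31 + √19) = -6913 - 223*√19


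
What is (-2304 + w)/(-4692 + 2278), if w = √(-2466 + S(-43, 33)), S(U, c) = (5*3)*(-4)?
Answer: 1152/1207 - I*√2526/2414 ≈ 0.95443 - 0.02082*I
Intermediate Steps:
S(U, c) = -60 (S(U, c) = 15*(-4) = -60)
w = I*√2526 (w = √(-2466 - 60) = √(-2526) = I*√2526 ≈ 50.259*I)
(-2304 + w)/(-4692 + 2278) = (-2304 + I*√2526)/(-4692 + 2278) = (-2304 + I*√2526)/(-2414) = (-2304 + I*√2526)*(-1/2414) = 1152/1207 - I*√2526/2414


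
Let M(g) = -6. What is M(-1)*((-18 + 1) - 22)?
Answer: 234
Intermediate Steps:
M(-1)*((-18 + 1) - 22) = -6*((-18 + 1) - 22) = -6*(-17 - 22) = -6*(-39) = 234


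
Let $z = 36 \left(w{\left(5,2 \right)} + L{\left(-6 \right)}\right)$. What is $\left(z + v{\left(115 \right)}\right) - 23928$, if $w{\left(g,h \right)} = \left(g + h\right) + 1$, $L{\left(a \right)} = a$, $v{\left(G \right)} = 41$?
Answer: $-23815$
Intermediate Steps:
$w{\left(g,h \right)} = 1 + g + h$
$z = 72$ ($z = 36 \left(\left(1 + 5 + 2\right) - 6\right) = 36 \left(8 - 6\right) = 36 \cdot 2 = 72$)
$\left(z + v{\left(115 \right)}\right) - 23928 = \left(72 + 41\right) - 23928 = 113 - 23928 = -23815$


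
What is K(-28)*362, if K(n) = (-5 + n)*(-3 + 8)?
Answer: -59730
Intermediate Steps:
K(n) = -25 + 5*n (K(n) = (-5 + n)*5 = -25 + 5*n)
K(-28)*362 = (-25 + 5*(-28))*362 = (-25 - 140)*362 = -165*362 = -59730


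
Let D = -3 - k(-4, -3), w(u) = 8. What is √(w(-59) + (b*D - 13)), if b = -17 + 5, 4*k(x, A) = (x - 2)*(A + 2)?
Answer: 7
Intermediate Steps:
k(x, A) = (-2 + x)*(2 + A)/4 (k(x, A) = ((x - 2)*(A + 2))/4 = ((-2 + x)*(2 + A))/4 = (-2 + x)*(2 + A)/4)
b = -12
D = -9/2 (D = -3 - (-1 + (½)*(-4) - ½*(-3) + (¼)*(-3)*(-4)) = -3 - (-1 - 2 + 3/2 + 3) = -3 - 1*3/2 = -3 - 3/2 = -9/2 ≈ -4.5000)
√(w(-59) + (b*D - 13)) = √(8 + (-12*(-9/2) - 13)) = √(8 + (54 - 13)) = √(8 + 41) = √49 = 7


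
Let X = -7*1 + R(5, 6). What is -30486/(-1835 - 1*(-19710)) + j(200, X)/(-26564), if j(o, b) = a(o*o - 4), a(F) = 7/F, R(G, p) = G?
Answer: -2944542269519/1726487334000 ≈ -1.7055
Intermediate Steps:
X = -2 (X = -7*1 + 5 = -7 + 5 = -2)
j(o, b) = 7/(-4 + o**2) (j(o, b) = 7/(o*o - 4) = 7/(o**2 - 4) = 7/(-4 + o**2))
-30486/(-1835 - 1*(-19710)) + j(200, X)/(-26564) = -30486/(-1835 - 1*(-19710)) + (7/(-4 + 200**2))/(-26564) = -30486/(-1835 + 19710) + (7/(-4 + 40000))*(-1/26564) = -30486/17875 + (7/39996)*(-1/26564) = -30486/17875 - 7/1062453744 = -2944542269519/1726487334000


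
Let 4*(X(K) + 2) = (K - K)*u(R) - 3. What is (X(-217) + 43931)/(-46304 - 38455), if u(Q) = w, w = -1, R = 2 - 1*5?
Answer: -58571/113012 ≈ -0.51827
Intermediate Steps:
R = -3 (R = 2 - 5 = -3)
u(Q) = -1
X(K) = -11/4 (X(K) = -2 + ((K - K)*(-1) - 3)/4 = -2 + (0*(-1) - 3)/4 = -2 + (0 - 3)/4 = -2 + (1/4)*(-3) = -2 - 3/4 = -11/4)
(X(-217) + 43931)/(-46304 - 38455) = (-11/4 + 43931)/(-46304 - 38455) = (175713/4)/(-84759) = (175713/4)*(-1/84759) = -58571/113012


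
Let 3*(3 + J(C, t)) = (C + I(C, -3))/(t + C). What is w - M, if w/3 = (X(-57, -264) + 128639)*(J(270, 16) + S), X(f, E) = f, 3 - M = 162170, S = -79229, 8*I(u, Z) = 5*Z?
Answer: -244505154875/8 ≈ -3.0563e+10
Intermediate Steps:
I(u, Z) = 5*Z/8 (I(u, Z) = (5*Z)/8 = 5*Z/8)
M = -162167 (M = 3 - 1*162170 = 3 - 162170 = -162167)
J(C, t) = -3 + (-15/8 + C)/(3*(C + t)) (J(C, t) = -3 + ((C + (5/8)*(-3))/(t + C))/3 = -3 + ((C - 15/8)/(C + t))/3 = -3 + ((-15/8 + C)/(C + t))/3 = -3 + (-15/8 + C)/(3*(C + t)))
w = -244506452211/8 (w = 3*((-57 + 128639)*((-15 - 72*16 - 64*270)/(24*(270 + 16)) - 79229)) = 3*(128582*((1/24)*(-15 - 1152 - 17280)/286 - 79229)) = 3*(128582*((1/24)*(1/286)*(-18447) - 79229)) = 3*(128582*(-43/16 - 79229)) = 3*(128582*(-1267707/16)) = 3*(-81502150737/8) = -244506452211/8 ≈ -3.0563e+10)
w - M = -244506452211/8 - 1*(-162167) = -244506452211/8 + 162167 = -244505154875/8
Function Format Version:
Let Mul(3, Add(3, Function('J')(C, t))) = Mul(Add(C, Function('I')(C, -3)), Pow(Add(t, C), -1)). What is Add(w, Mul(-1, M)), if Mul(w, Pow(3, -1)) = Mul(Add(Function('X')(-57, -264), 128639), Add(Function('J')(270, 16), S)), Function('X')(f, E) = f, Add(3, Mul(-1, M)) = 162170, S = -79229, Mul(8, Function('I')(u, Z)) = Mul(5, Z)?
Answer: Rational(-244505154875, 8) ≈ -3.0563e+10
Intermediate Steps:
Function('I')(u, Z) = Mul(Rational(5, 8), Z) (Function('I')(u, Z) = Mul(Rational(1, 8), Mul(5, Z)) = Mul(Rational(5, 8), Z))
M = -162167 (M = Add(3, Mul(-1, 162170)) = Add(3, -162170) = -162167)
Function('J')(C, t) = Add(-3, Mul(Rational(1, 3), Pow(Add(C, t), -1), Add(Rational(-15, 8), C))) (Function('J')(C, t) = Add(-3, Mul(Rational(1, 3), Mul(Add(C, Mul(Rational(5, 8), -3)), Pow(Add(t, C), -1)))) = Add(-3, Mul(Rational(1, 3), Mul(Add(C, Rational(-15, 8)), Pow(Add(C, t), -1)))) = Add(-3, Mul(Rational(1, 3), Mul(Add(Rational(-15, 8), C), Pow(Add(C, t), -1)))) = Add(-3, Mul(Rational(1, 3), Mul(Pow(Add(C, t), -1), Add(Rational(-15, 8), C)))) = Add(-3, Mul(Rational(1, 3), Pow(Add(C, t), -1), Add(Rational(-15, 8), C))))
w = Rational(-244506452211, 8) (w = Mul(3, Mul(Add(-57, 128639), Add(Mul(Rational(1, 24), Pow(Add(270, 16), -1), Add(-15, Mul(-72, 16), Mul(-64, 270))), -79229))) = Mul(3, Mul(128582, Add(Mul(Rational(1, 24), Pow(286, -1), Add(-15, -1152, -17280)), -79229))) = Mul(3, Mul(128582, Add(Mul(Rational(1, 24), Rational(1, 286), -18447), -79229))) = Mul(3, Mul(128582, Add(Rational(-43, 16), -79229))) = Mul(3, Mul(128582, Rational(-1267707, 16))) = Mul(3, Rational(-81502150737, 8)) = Rational(-244506452211, 8) ≈ -3.0563e+10)
Add(w, Mul(-1, M)) = Add(Rational(-244506452211, 8), Mul(-1, -162167)) = Add(Rational(-244506452211, 8), 162167) = Rational(-244505154875, 8)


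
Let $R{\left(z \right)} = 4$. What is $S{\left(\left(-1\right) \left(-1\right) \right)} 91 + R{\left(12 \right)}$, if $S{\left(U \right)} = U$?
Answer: $95$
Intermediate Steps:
$S{\left(\left(-1\right) \left(-1\right) \right)} 91 + R{\left(12 \right)} = \left(-1\right) \left(-1\right) 91 + 4 = 1 \cdot 91 + 4 = 91 + 4 = 95$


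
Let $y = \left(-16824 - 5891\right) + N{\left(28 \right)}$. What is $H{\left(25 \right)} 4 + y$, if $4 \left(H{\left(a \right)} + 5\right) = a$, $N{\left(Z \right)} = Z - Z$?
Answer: $-22710$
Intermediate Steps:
$N{\left(Z \right)} = 0$
$H{\left(a \right)} = -5 + \frac{a}{4}$
$y = -22715$ ($y = \left(-16824 - 5891\right) + 0 = -22715 + 0 = -22715$)
$H{\left(25 \right)} 4 + y = \left(-5 + \frac{1}{4} \cdot 25\right) 4 - 22715 = \left(-5 + \frac{25}{4}\right) 4 - 22715 = \frac{5}{4} \cdot 4 - 22715 = 5 - 22715 = -22710$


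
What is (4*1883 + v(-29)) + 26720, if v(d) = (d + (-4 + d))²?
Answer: 38096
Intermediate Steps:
v(d) = (-4 + 2*d)²
(4*1883 + v(-29)) + 26720 = (4*1883 + 4*(-2 - 29)²) + 26720 = (7532 + 4*(-31)²) + 26720 = (7532 + 4*961) + 26720 = (7532 + 3844) + 26720 = 11376 + 26720 = 38096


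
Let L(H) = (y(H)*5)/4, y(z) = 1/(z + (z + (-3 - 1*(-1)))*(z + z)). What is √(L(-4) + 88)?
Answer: √170423/44 ≈ 9.3823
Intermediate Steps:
y(z) = 1/(z + 2*z*(-2 + z)) (y(z) = 1/(z + (z + (-3 + 1))*(2*z)) = 1/(z + (z - 2)*(2*z)) = 1/(z + (-2 + z)*(2*z)) = 1/(z + 2*z*(-2 + z)))
L(H) = 5/(4*H*(-3 + 2*H)) (L(H) = ((1/(H*(-3 + 2*H)))*5)/4 = (5/(H*(-3 + 2*H)))*(¼) = 5/(4*H*(-3 + 2*H)))
√(L(-4) + 88) = √((5/4)/(-4*(-3 + 2*(-4))) + 88) = √((5/4)*(-¼)/(-3 - 8) + 88) = √((5/4)*(-¼)/(-11) + 88) = √((5/4)*(-¼)*(-1/11) + 88) = √(5/176 + 88) = √(15493/176) = √170423/44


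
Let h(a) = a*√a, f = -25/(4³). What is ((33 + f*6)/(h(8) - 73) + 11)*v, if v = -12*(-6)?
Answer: 14615739/19268 - 35316*√2/4817 ≈ 748.18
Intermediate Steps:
v = 72
f = -25/64 ≈ -0.39063
h(a) = a^(3/2)
((33 + f*6)/(h(8) - 73) + 11)*v = ((33 - 25/64*6)/(8^(3/2) - 73) + 11)*72 = ((33 - 75/32)/(16*√2 - 73) + 11)*72 = (981/(32*(-73 + 16*√2)) + 11)*72 = (11 + 981/(32*(-73 + 16*√2)))*72 = 792 + 8829/(4*(-73 + 16*√2))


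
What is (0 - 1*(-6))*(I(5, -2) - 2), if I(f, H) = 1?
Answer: -6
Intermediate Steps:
(0 - 1*(-6))*(I(5, -2) - 2) = (0 - 1*(-6))*(1 - 2) = (0 + 6)*(-1) = 6*(-1) = -6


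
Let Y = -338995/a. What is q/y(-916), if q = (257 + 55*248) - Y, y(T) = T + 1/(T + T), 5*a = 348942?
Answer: -4443462825284/292782053223 ≈ -15.177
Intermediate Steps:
a = 348942/5 (a = (1/5)*348942 = 348942/5 ≈ 69788.)
Y = -1694975/348942 (Y = -338995/348942/5 = -338995*5/348942 = -1694975/348942 ≈ -4.8575)
y(T) = T + 1/(2*T)
q = 4850941949/348942 (q = (257 + 55*248) - 1*(-1694975/348942) = (257 + 13640) + 1694975/348942 = 13897 + 1694975/348942 = 4850941949/348942 ≈ 13902.)
q/y(-916) = 4850941949/(348942*(-916 + (1/2)/(-916))) = 4850941949/(348942*(-916 + (1/2)*(-1/916))) = 4850941949/(348942*(-916 - 1/1832)) = 4850941949/(348942*(-1678113/1832)) = (4850941949/348942)*(-1832/1678113) = -4443462825284/292782053223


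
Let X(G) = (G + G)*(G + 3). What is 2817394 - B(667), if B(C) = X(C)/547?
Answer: 1540220738/547 ≈ 2.8158e+6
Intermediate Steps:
X(G) = 2*G*(3 + G) (X(G) = (2*G)*(3 + G) = 2*G*(3 + G))
B(C) = 2*C*(3 + C)/547 (B(C) = (2*C*(3 + C))/547 = (2*C*(3 + C))*(1/547) = 2*C*(3 + C)/547)
2817394 - B(667) = 2817394 - 2*667*(3 + 667)/547 = 2817394 - 2*667*670/547 = 2817394 - 1*893780/547 = 2817394 - 893780/547 = 1540220738/547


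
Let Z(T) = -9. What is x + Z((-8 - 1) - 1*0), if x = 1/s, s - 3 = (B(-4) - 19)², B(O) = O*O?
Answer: -107/12 ≈ -8.9167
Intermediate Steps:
B(O) = O²
s = 12 (s = 3 + ((-4)² - 19)² = 3 + (16 - 19)² = 3 + (-3)² = 3 + 9 = 12)
x = 1/12 ≈ 0.083333
x + Z((-8 - 1) - 1*0) = 1/12 - 9 = -107/12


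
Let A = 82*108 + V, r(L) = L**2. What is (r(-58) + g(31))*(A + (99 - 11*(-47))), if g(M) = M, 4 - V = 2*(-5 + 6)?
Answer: 32164230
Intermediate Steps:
V = 2 (V = 4 - 2*(-5 + 6) = 4 - 2 = 2)
A = 8858 (A = 82*108 + 2 = 8856 + 2 = 8858)
(r(-58) + g(31))*(A + (99 - 11*(-47))) = ((-58)**2 + 31)*(8858 + (99 - 11*(-47))) = (3364 + 31)*(8858 + (99 + 517)) = 3395*(8858 + 616) = 3395*9474 = 32164230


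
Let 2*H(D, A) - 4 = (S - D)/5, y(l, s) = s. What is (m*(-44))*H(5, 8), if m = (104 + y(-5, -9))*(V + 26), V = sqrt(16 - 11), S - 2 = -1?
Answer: -173888 - 6688*sqrt(5) ≈ -1.8884e+5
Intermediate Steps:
S = 1 (S = 2 - 1 = 1)
V = sqrt(5) ≈ 2.2361
m = 2470 + 95*sqrt(5) (m = (104 - 9)*(sqrt(5) + 26) = 95*(26 + sqrt(5)) = 2470 + 95*sqrt(5) ≈ 2682.4)
H(D, A) = 21/10 - D/10 (H(D, A) = 2 + ((1 - D)/5)/2 = 2 + ((1 - D)*(1/5))/2 = 2 + (1/5 - D/5)/2 = 2 + (1/10 - D/10) = 21/10 - D/10)
(m*(-44))*H(5, 8) = ((2470 + 95*sqrt(5))*(-44))*(21/10 - 1/10*5) = (-108680 - 4180*sqrt(5))*(21/10 - 1/2) = (-108680 - 4180*sqrt(5))*(8/5) = -173888 - 6688*sqrt(5)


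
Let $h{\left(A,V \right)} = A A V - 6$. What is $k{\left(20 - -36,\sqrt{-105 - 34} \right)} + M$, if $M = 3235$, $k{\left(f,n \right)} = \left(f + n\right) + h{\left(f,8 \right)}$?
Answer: $28373 + i \sqrt{139} \approx 28373.0 + 11.79 i$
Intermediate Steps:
$h{\left(A,V \right)} = -6 + V A^{2}$ ($h{\left(A,V \right)} = A^{2} V - 6 = V A^{2} - 6 = -6 + V A^{2}$)
$k{\left(f,n \right)} = -6 + f + n + 8 f^{2}$ ($k{\left(f,n \right)} = \left(f + n\right) + \left(-6 + 8 f^{2}\right) = -6 + f + n + 8 f^{2}$)
$k{\left(20 - -36,\sqrt{-105 - 34} \right)} + M = \left(-6 + \left(20 - -36\right) + \sqrt{-105 - 34} + 8 \left(20 - -36\right)^{2}\right) + 3235 = \left(-6 + \left(20 + 36\right) + \sqrt{-139} + 8 \left(20 + 36\right)^{2}\right) + 3235 = \left(-6 + 56 + i \sqrt{139} + 8 \cdot 56^{2}\right) + 3235 = \left(-6 + 56 + i \sqrt{139} + 8 \cdot 3136\right) + 3235 = \left(-6 + 56 + i \sqrt{139} + 25088\right) + 3235 = \left(25138 + i \sqrt{139}\right) + 3235 = 28373 + i \sqrt{139}$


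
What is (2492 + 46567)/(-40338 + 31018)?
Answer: -49059/9320 ≈ -5.2638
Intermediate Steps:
(2492 + 46567)/(-40338 + 31018) = 49059/(-9320) = 49059*(-1/9320) = -49059/9320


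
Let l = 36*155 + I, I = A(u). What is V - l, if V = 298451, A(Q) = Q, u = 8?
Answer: 292863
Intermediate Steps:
I = 8
l = 5588 (l = 36*155 + 8 = 5580 + 8 = 5588)
V - l = 298451 - 1*5588 = 298451 - 5588 = 292863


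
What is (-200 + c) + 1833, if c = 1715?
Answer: 3348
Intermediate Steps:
(-200 + c) + 1833 = (-200 + 1715) + 1833 = 1515 + 1833 = 3348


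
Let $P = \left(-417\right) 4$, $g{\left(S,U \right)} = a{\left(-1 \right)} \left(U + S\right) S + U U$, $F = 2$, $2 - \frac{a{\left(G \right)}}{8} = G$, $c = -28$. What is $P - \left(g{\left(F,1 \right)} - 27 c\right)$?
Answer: $-2569$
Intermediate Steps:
$a{\left(G \right)} = 16 - 8 G$
$g{\left(S,U \right)} = U^{2} + S \left(24 S + 24 U\right)$ ($g{\left(S,U \right)} = \left(16 - -8\right) \left(U + S\right) S + U U = \left(16 + 8\right) \left(S + U\right) S + U^{2} = 24 \left(S + U\right) S + U^{2} = \left(24 S + 24 U\right) S + U^{2} = S \left(24 S + 24 U\right) + U^{2} = U^{2} + S \left(24 S + 24 U\right)$)
$P = -1668$
$P - \left(g{\left(F,1 \right)} - 27 c\right) = -1668 - \left(\left(1^{2} + 24 \cdot 2^{2} + 24 \cdot 2 \cdot 1\right) - -756\right) = -1668 - \left(\left(1 + 24 \cdot 4 + 48\right) + 756\right) = -1668 - \left(\left(1 + 96 + 48\right) + 756\right) = -1668 - \left(145 + 756\right) = -1668 - 901 = -2569$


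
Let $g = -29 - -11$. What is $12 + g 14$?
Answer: $-240$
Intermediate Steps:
$g = -18$ ($g = -29 + 11 = -18$)
$12 + g 14 = 12 - 252 = -240$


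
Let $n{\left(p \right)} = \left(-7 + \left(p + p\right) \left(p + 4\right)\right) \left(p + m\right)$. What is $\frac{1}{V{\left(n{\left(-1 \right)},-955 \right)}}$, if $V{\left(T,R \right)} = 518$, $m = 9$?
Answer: $\frac{1}{518} \approx 0.0019305$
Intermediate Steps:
$n{\left(p \right)} = \left(-7 + 2 p \left(4 + p\right)\right) \left(9 + p\right)$ ($n{\left(p \right)} = \left(-7 + \left(p + p\right) \left(p + 4\right)\right) \left(p + 9\right) = \left(-7 + 2 p \left(4 + p\right)\right) \left(9 + p\right)$)
$\frac{1}{V{\left(n{\left(-1 \right)},-955 \right)}} = \frac{1}{518}$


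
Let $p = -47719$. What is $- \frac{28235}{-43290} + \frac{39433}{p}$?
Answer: $- \frac{71941721}{413151102} \approx -0.17413$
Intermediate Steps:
$- \frac{28235}{-43290} + \frac{39433}{p} = - \frac{28235}{-43290} + \frac{39433}{-47719} = \left(-28235\right) \left(- \frac{1}{43290}\right) + 39433 \left(- \frac{1}{47719}\right) = \frac{5647}{8658} - \frac{39433}{47719} = - \frac{71941721}{413151102}$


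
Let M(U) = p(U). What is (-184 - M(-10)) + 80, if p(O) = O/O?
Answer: -105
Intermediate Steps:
p(O) = 1
M(U) = 1
(-184 - M(-10)) + 80 = (-184 - 1*1) + 80 = (-184 - 1) + 80 = -185 + 80 = -105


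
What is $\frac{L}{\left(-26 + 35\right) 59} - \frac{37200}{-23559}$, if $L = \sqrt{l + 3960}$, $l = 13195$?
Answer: $\frac{12400}{7853} + \frac{\sqrt{17155}}{531} \approx 1.8257$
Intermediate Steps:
$L = \sqrt{17155}$ ($L = \sqrt{13195 + 3960} = \sqrt{17155} \approx 130.98$)
$\frac{L}{\left(-26 + 35\right) 59} - \frac{37200}{-23559} = \frac{\sqrt{17155}}{\left(-26 + 35\right) 59} - \frac{37200}{-23559} = \frac{\sqrt{17155}}{9 \cdot 59} - - \frac{12400}{7853} = \frac{\sqrt{17155}}{531} + \frac{12400}{7853} = \frac{12400}{7853} + \frac{\sqrt{17155}}{531}$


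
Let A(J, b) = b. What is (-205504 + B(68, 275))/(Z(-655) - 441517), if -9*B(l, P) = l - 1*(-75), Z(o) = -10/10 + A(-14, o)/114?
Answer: 70287802/151001121 ≈ 0.46548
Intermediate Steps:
Z(o) = -1 + o/114 (Z(o) = -10/10 + o/114 = -10*1/10 + o*(1/114) = -1 + o/114)
B(l, P) = -25/3 - l/9 (B(l, P) = -(l - 1*(-75))/9 = -(l + 75)/9 = -(75 + l)/9 = -25/3 - l/9)
(-205504 + B(68, 275))/(Z(-655) - 441517) = (-205504 + (-25/3 - 1/9*68))/((-1 + (1/114)*(-655)) - 441517) = (-205504 + (-25/3 - 68/9))/((-1 - 655/114) - 441517) = (-205504 - 143/9)/(-769/114 - 441517) = -1849679/(9*(-50333707/114)) = -1849679/9*(-114/50333707) = 70287802/151001121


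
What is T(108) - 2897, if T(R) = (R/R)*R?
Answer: -2789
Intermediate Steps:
T(R) = R (T(R) = 1*R = R)
T(108) - 2897 = 108 - 2897 = -2789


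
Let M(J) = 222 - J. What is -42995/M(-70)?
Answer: -42995/292 ≈ -147.24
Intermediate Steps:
-42995/M(-70) = -42995/(222 - 1*(-70)) = -42995/(222 + 70) = -42995/292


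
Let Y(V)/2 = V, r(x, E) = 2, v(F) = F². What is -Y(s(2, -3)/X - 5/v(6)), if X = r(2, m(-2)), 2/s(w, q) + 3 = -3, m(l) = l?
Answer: 11/18 ≈ 0.61111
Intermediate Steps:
s(w, q) = -⅓ (s(w, q) = 2/(-3 - 3) = 2/(-6) = 2*(-⅙) = -⅓)
X = 2
Y(V) = 2*V
-Y(s(2, -3)/X - 5/v(6)) = -2*(-⅓/2 - 5/(6²)) = -2*(-⅓*½ - 5/36) = -2*(-⅙ - 5*1/36) = -2*(-⅙ - 5/36) = -2*(-11)/36 = -1*(-11/18) = 11/18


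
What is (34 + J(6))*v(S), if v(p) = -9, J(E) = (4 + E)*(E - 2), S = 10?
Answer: -666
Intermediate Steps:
J(E) = (-2 + E)*(4 + E) (J(E) = (4 + E)*(-2 + E) = (-2 + E)*(4 + E))
(34 + J(6))*v(S) = (34 + (-8 + 6² + 2*6))*(-9) = (34 + (-8 + 36 + 12))*(-9) = (34 + 40)*(-9) = 74*(-9) = -666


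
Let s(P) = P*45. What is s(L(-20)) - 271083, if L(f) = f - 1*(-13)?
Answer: -271398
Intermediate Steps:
L(f) = 13 + f (L(f) = f + 13 = 13 + f)
s(P) = 45*P
s(L(-20)) - 271083 = 45*(13 - 20) - 271083 = 45*(-7) - 271083 = -315 - 271083 = -271398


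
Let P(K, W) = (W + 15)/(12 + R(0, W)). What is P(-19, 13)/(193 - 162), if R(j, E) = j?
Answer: 7/93 ≈ 0.075269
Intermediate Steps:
P(K, W) = 5/4 + W/12 (P(K, W) = (W + 15)/(12 + 0) = (15 + W)/12 = (15 + W)*(1/12) = 5/4 + W/12)
P(-19, 13)/(193 - 162) = (5/4 + (1/12)*13)/(193 - 162) = (5/4 + 13/12)/31 = (7/3)*(1/31) = 7/93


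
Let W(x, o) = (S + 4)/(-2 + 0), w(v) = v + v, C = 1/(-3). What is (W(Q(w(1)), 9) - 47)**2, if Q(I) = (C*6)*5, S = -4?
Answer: 2209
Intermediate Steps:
C = -1/3 ≈ -0.33333
w(v) = 2*v
Q(I) = -10 (Q(I) = -1/3*6*5 = -2*5 = -10)
W(x, o) = 0 (W(x, o) = (-4 + 4)/(-2 + 0) = 0/(-2) = 0*(-1/2) = 0)
(W(Q(w(1)), 9) - 47)**2 = (0 - 47)**2 = (-47)**2 = 2209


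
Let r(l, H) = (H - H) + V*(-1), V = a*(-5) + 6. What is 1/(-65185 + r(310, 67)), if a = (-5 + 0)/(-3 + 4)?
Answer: -1/65216 ≈ -1.5334e-5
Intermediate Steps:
a = -5 (a = -5/1 = -5*1 = -5)
V = 31 (V = -5*(-5) + 6 = 25 + 6 = 31)
r(l, H) = -31 (r(l, H) = (H - H) + 31*(-1) = 0 - 31 = -31)
1/(-65185 + r(310, 67)) = 1/(-65185 - 31) = 1/(-65216) = -1/65216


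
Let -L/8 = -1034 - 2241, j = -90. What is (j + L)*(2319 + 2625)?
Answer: 129087840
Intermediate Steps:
L = 26200 (L = -8*(-1034 - 2241) = -8*(-3275) = 26200)
(j + L)*(2319 + 2625) = (-90 + 26200)*(2319 + 2625) = 26110*4944 = 129087840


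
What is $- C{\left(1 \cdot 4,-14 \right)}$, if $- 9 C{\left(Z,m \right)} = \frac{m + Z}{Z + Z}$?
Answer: $- \frac{5}{36} \approx -0.13889$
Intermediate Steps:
$C{\left(Z,m \right)} = - \frac{Z + m}{18 Z}$ ($C{\left(Z,m \right)} = - \frac{\left(m + Z\right) \frac{1}{Z + Z}}{9} = - \frac{\left(Z + m\right) \frac{1}{2 Z}}{9} = - \frac{\frac{1}{2} \frac{1}{Z} \left(Z + m\right)}{9} = - \frac{Z + m}{18 Z}$)
$- C{\left(1 \cdot 4,-14 \right)} = - \frac{- 1 \cdot 4 - -14}{18 \cdot 1 \cdot 4} = - \frac{\left(-1\right) 4 + 14}{18 \cdot 4} = - \frac{-4 + 14}{18 \cdot 4} = - \frac{10}{18 \cdot 4} = \left(-1\right) \frac{5}{36} = - \frac{5}{36}$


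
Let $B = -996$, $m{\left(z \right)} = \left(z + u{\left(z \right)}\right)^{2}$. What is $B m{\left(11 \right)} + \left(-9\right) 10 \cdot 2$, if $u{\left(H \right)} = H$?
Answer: $-482244$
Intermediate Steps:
$m{\left(z \right)} = 4 z^{2}$ ($m{\left(z \right)} = \left(z + z\right)^{2} = \left(2 z\right)^{2} = 4 z^{2}$)
$B m{\left(11 \right)} + \left(-9\right) 10 \cdot 2 = - 996 \cdot 4 \cdot 11^{2} + \left(-9\right) 10 \cdot 2 = - 996 \cdot 4 \cdot 121 - 180 = \left(-996\right) 484 - 180 = -482064 - 180 = -482244$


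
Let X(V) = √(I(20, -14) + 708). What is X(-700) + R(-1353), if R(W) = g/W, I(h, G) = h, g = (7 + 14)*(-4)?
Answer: 28/451 + 2*√182 ≈ 27.044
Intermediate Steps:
g = -84 (g = 21*(-4) = -84)
X(V) = 2*√182 (X(V) = √(20 + 708) = √728 = 2*√182)
R(W) = -84/W
X(-700) + R(-1353) = 2*√182 - 84/(-1353) = 2*√182 - 84*(-1/1353) = 2*√182 + 28/451 = 28/451 + 2*√182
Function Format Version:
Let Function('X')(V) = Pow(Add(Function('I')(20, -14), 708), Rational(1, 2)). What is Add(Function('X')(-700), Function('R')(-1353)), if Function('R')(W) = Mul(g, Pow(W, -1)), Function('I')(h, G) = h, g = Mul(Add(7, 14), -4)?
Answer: Add(Rational(28, 451), Mul(2, Pow(182, Rational(1, 2)))) ≈ 27.044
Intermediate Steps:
g = -84 (g = Mul(21, -4) = -84)
Function('X')(V) = Mul(2, Pow(182, Rational(1, 2))) (Function('X')(V) = Pow(Add(20, 708), Rational(1, 2)) = Pow(728, Rational(1, 2)) = Mul(2, Pow(182, Rational(1, 2))))
Function('R')(W) = Mul(-84, Pow(W, -1))
Add(Function('X')(-700), Function('R')(-1353)) = Add(Mul(2, Pow(182, Rational(1, 2))), Mul(-84, Pow(-1353, -1))) = Add(Mul(2, Pow(182, Rational(1, 2))), Mul(-84, Rational(-1, 1353))) = Add(Mul(2, Pow(182, Rational(1, 2))), Rational(28, 451)) = Add(Rational(28, 451), Mul(2, Pow(182, Rational(1, 2))))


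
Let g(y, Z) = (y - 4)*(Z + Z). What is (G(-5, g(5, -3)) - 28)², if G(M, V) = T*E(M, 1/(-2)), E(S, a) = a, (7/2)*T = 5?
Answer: 40401/49 ≈ 824.51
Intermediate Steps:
T = 10/7 (T = (2/7)*5 = 10/7 ≈ 1.4286)
g(y, Z) = 2*Z*(-4 + y) (g(y, Z) = (-4 + y)*(2*Z) = 2*Z*(-4 + y))
G(M, V) = -5/7 (G(M, V) = (10/7)/(-2) = (10/7)*(-½) = -5/7)
(G(-5, g(5, -3)) - 28)² = (-5/7 - 28)² = (-201/7)² = 40401/49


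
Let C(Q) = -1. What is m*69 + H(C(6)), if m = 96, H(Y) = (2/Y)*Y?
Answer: 6626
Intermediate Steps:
H(Y) = 2
m*69 + H(C(6)) = 96*69 + 2 = 6624 + 2 = 6626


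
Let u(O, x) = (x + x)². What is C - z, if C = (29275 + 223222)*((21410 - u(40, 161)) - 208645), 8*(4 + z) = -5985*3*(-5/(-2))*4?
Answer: -293824609181/4 ≈ -7.3456e+10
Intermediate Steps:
u(O, x) = 4*x² (u(O, x) = (2*x)² = 4*x²)
z = -89791/4 (z = -4 + (-5985*3*(-5/(-2))*4)/8 = -4 + (-5985*3*(-5*(-½))*4)/8 = -4 + (-5985*3*(5/2)*4)/8 = -4 + (-89775*4/2)/8 = -4 + (-5985*30)/8 = -4 + (⅛)*(-179550) = -4 - 89775/4 = -89791/4 ≈ -22448.)
C = -73456174743 (C = (29275 + 223222)*((21410 - 4*161²) - 208645) = 252497*((21410 - 4*25921) - 208645) = 252497*((21410 - 1*103684) - 208645) = 252497*((21410 - 103684) - 208645) = 252497*(-82274 - 208645) = 252497*(-290919) = -73456174743)
C - z = -73456174743 - 1*(-89791/4) = -73456174743 + 89791/4 = -293824609181/4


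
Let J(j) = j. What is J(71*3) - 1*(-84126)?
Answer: 84339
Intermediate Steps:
J(71*3) - 1*(-84126) = 71*3 - 1*(-84126) = 213 + 84126 = 84339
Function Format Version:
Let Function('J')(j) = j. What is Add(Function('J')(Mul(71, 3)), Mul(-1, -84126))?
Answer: 84339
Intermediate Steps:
Add(Function('J')(Mul(71, 3)), Mul(-1, -84126)) = Add(Mul(71, 3), Mul(-1, -84126)) = Add(213, 84126) = 84339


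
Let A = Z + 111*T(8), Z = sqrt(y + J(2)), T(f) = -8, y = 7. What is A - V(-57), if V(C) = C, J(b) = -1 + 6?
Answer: -831 + 2*sqrt(3) ≈ -827.54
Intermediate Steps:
J(b) = 5
Z = 2*sqrt(3) (Z = sqrt(7 + 5) = sqrt(12) = 2*sqrt(3) ≈ 3.4641)
A = -888 + 2*sqrt(3) (A = 2*sqrt(3) + 111*(-8) = 2*sqrt(3) - 888 = -888 + 2*sqrt(3) ≈ -884.54)
A - V(-57) = (-888 + 2*sqrt(3)) - 1*(-57) = (-888 + 2*sqrt(3)) + 57 = -831 + 2*sqrt(3)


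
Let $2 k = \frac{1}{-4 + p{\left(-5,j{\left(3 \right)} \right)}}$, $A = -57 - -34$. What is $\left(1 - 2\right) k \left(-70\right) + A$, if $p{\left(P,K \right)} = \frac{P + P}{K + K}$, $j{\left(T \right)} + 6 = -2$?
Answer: $- \frac{901}{27} \approx -33.37$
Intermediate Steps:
$A = -23$ ($A = -57 + 34 = -23$)
$j{\left(T \right)} = -8$ ($j{\left(T \right)} = -6 - 2 = -8$)
$p{\left(P,K \right)} = \frac{P}{K}$ ($p{\left(P,K \right)} = \frac{2 P}{2 K} = 2 P \frac{1}{2 K} = \frac{P}{K}$)
$k = - \frac{4}{27}$ ($k = \frac{1}{2 \left(-4 - \frac{5}{-8}\right)} = \frac{1}{2 \left(-4 - - \frac{5}{8}\right)} = \frac{1}{2 \left(-4 + \frac{5}{8}\right)} = \frac{1}{2 \left(- \frac{27}{8}\right)} = \frac{1}{2} \left(- \frac{8}{27}\right) = - \frac{4}{27} \approx -0.14815$)
$\left(1 - 2\right) k \left(-70\right) + A = \left(1 - 2\right) \left(- \frac{4}{27}\right) \left(-70\right) - 23 = \left(-1\right) \left(- \frac{4}{27}\right) \left(-70\right) - 23 = \frac{4}{27} \left(-70\right) - 23 = - \frac{280}{27} - 23 = - \frac{901}{27}$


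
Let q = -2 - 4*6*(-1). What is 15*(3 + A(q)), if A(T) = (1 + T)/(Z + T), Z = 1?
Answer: 60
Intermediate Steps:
q = 22 (q = -2 - 24*(-1) = -2 + 24 = 22)
A(T) = 1 (A(T) = (1 + T)/(1 + T) = 1)
15*(3 + A(q)) = 15*(3 + 1) = 15*4 = 60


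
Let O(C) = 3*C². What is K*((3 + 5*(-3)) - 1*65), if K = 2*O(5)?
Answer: -11550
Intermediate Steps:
K = 150 (K = 2*(3*5²) = 2*(3*25) = 2*75 = 150)
K*((3 + 5*(-3)) - 1*65) = 150*((3 + 5*(-3)) - 1*65) = 150*((3 - 15) - 65) = 150*(-12 - 65) = 150*(-77) = -11550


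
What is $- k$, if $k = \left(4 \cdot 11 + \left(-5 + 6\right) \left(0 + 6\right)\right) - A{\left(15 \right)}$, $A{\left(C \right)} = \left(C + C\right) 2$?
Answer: $10$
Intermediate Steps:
$A{\left(C \right)} = 4 C$ ($A{\left(C \right)} = 2 C 2 = 4 C$)
$k = -10$ ($k = \left(4 \cdot 11 + \left(-5 + 6\right) \left(0 + 6\right)\right) - 4 \cdot 15 = \left(44 + 1 \cdot 6\right) - 60 = \left(44 + 6\right) - 60 = 50 - 60 = -10$)
$- k = \left(-1\right) \left(-10\right) = 10$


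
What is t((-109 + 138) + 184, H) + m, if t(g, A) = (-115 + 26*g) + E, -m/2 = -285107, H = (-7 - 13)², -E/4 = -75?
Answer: 575937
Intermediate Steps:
E = 300 (E = -4*(-75) = 300)
H = 400 (H = (-20)² = 400)
m = 570214 (m = -2*(-285107) = 570214)
t(g, A) = 185 + 26*g (t(g, A) = (-115 + 26*g) + 300 = 185 + 26*g)
t((-109 + 138) + 184, H) + m = (185 + 26*((-109 + 138) + 184)) + 570214 = (185 + 26*(29 + 184)) + 570214 = (185 + 26*213) + 570214 = (185 + 5538) + 570214 = 5723 + 570214 = 575937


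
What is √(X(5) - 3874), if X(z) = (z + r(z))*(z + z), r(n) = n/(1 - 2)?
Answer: I*√3874 ≈ 62.241*I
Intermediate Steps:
r(n) = -n (r(n) = n/(-1) = -n)
X(z) = 0 (X(z) = (z - z)*(z + z) = 0*(2*z) = 0)
√(X(5) - 3874) = √(0 - 3874) = √(-3874) = I*√3874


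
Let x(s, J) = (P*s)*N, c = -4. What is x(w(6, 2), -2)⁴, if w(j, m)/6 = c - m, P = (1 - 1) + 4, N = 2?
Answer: 6879707136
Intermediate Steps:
P = 4 (P = 0 + 4 = 4)
w(j, m) = -24 - 6*m (w(j, m) = 6*(-4 - m) = -24 - 6*m)
x(s, J) = 8*s (x(s, J) = (4*s)*2 = 8*s)
x(w(6, 2), -2)⁴ = (8*(-24 - 6*2))⁴ = (8*(-24 - 12))⁴ = (8*(-36))⁴ = (-288)⁴ = 6879707136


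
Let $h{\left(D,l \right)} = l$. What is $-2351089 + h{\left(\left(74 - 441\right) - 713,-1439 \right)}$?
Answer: $-2352528$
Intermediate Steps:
$-2351089 + h{\left(\left(74 - 441\right) - 713,-1439 \right)} = -2351089 - 1439 = -2352528$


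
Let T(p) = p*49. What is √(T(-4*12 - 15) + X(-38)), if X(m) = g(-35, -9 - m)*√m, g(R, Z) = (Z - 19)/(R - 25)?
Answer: √(-111132 - 6*I*√38)/6 ≈ 0.0092458 - 55.561*I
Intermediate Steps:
g(R, Z) = (-19 + Z)/(-25 + R)
X(m) = √m*(7/15 + m/60) (X(m) = ((-19 + (-9 - m))/(-25 - 35))*√m = ((-28 - m)/(-60))*√m = (-(-28 - m)/60)*√m = (7/15 + m/60)*√m = √m*(7/15 + m/60))
T(p) = 49*p
√(T(-4*12 - 15) + X(-38)) = √(49*(-4*12 - 15) + √(-38)*(28 - 38)/60) = √(49*(-48 - 15) + (1/60)*(I*√38)*(-10)) = √(49*(-63) - I*√38/6) = √(-3087 - I*√38/6)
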